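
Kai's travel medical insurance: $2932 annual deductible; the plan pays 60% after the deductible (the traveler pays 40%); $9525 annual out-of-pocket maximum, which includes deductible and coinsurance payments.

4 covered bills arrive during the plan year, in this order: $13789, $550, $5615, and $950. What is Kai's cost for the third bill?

$2030.20

Claim 1 ($13789): $2932 to deductible, leaving $10857; traveler's 40% is $4342.80. Traveler pays $7274.80; OOP now $7274.80.
Claim 2 ($550): deductible met; 40% of $550 = $220. Traveler owes $220 (running OOP $7494.80).
Claim 3 ($5615): deductible met; 40% of $5615 = $2246. OOP would hit $9740.80 > $9525, so the cap limits the traveler to $9525 − $7494.80 = $2030.20.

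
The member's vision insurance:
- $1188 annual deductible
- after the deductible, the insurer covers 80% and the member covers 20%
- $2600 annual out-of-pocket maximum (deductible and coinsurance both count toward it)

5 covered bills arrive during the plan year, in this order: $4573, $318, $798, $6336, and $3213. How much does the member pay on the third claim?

$159.60

Bill 1, $4573: $1188 finishes the deductible; $3385 goes to coinsurance; coinsurance $3385 × 20% = $677. Cost to member: $1865. OOP to date $1865.
Bill 2, $318: deductible already satisfied, so member's share is 20% × $318 = $63.60. Member pays $63.60; OOP now $1928.60.
Bill 3, $798: deductible already satisfied, so member's share is 20% × $798 = $159.60. Member pays $159.60; OOP now $2088.20.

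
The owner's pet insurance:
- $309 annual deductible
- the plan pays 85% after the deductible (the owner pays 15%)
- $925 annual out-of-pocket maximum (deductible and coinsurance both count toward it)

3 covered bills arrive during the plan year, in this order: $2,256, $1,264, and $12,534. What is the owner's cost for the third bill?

#1 ($2,256): deductible takes $309, $1,947 remains; owner's 15% is $292.05. Owner pays $601.05; OOP now $601.05.
#2 ($1,264): deductible already satisfied, so owner's share is 15% × $1,264 = $189.60. Owner owes $189.60 (running OOP $790.65).
#3 ($12,534): 15% coinsurance on $12,534 = $1,880.10. OOP would hit $2,670.75 > $925, so the cap limits the owner to $925 − $790.65 = $134.35.

$134.35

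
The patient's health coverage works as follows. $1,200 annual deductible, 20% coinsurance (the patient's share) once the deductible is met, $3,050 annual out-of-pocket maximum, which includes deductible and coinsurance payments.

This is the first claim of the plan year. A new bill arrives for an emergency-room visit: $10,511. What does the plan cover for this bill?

Deductible not yet touched, so the first $1,200 of the bill goes to the deductible.
The remaining $9,311 (= $10,511 − $1,200) moves to coinsurance.
20% of $9,311 = $1,862.20 falls to the patient.
Patient responsibility before any cap: $1,200 + $1,862.20 = $3,062.20.
Year-to-date out-of-pocket would reach $0 + $3,062.20 = $3,062.20, above the $3,050 maximum, so the patient pays only $3,050 − $0 = $3,050.
Insurer pays the balance: $10,511 − $3,050 = $7,461.

$7,461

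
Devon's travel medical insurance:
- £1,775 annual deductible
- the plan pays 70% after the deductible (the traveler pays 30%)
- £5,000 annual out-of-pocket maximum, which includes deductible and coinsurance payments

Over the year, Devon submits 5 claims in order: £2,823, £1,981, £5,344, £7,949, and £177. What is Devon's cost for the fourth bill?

Claim 1 (£2,823): deductible takes £1,775, £1,048 remains; 30% of £1,048 = £314.40. Traveler pays £2,089.40; OOP now £2,089.40.
Claim 2 (£1,981): deductible met; 30% of £1,981 = £594.30. Traveler pays £594.30; OOP now £2,683.70.
Claim 3 (£5,344): deductible met; 30% of £5,344 = £1,603.20. Cost to traveler: £1,603.20. OOP to date £4,286.90.
Claim 4 (£7,949): deductible met; 30% of £7,949 = £2,384.70. That would push OOP to £6,671.60, over the £5,000 cap, so traveler pays £5,000 − £4,286.90 = £713.10.

£713.10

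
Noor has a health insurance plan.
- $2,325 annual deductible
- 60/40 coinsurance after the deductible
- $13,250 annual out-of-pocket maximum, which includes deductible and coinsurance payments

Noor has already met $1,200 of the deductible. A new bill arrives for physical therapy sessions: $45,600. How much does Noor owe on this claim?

Deductible still to meet: $2,325 − $1,200 = $1,125.
The remaining $44,475 (= $45,600 − $1,125) moves to coinsurance.
Patient's 40% share of $44,475 is $17,790.
That puts the patient's cost at $1,125 + $17,790 = $18,915 before any cap.
That would bring total out-of-pocket to $20,115, past the $13,250 cap. The patient is capped at $13,250 − $1,200 = $12,050 on this claim.

$12,050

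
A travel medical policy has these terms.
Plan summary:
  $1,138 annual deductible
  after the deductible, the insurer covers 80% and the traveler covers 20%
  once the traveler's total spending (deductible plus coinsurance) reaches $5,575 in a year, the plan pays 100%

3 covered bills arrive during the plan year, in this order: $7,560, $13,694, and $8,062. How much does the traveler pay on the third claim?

$413.80

Bill 1, $7,560: deductible takes $1,138, $6,422 remains; 20% of $6,422 = $1,284.40. Cost to traveler: $2,422.40. OOP to date $2,422.40.
Bill 2, $13,694: deductible already satisfied, so traveler's share is 20% × $13,694 = $2,738.80. Traveler owes $2,738.80 (running OOP $5,161.20).
Bill 3, $8,062: deductible met; 20% of $8,062 = $1,612.40. That would push OOP to $6,773.60, over the $5,575 cap, so traveler pays $5,575 − $5,161.20 = $413.80.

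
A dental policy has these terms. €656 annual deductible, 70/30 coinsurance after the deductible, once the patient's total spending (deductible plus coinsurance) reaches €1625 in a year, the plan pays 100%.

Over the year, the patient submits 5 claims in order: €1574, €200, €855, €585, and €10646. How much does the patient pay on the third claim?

Claim 1 (€1574): €656 finishes the deductible; €918 goes to coinsurance; coinsurance €918 × 30% = €275.40. Patient pays €931.40; OOP now €931.40.
Claim 2 (€200): deductible already satisfied, so patient's share is 30% × €200 = €60. Patient owes €60 (running OOP €991.40).
Claim 3 (€855): deductible met; 30% of €855 = €256.50. Patient owes €256.50 (running OOP €1247.90).

€256.50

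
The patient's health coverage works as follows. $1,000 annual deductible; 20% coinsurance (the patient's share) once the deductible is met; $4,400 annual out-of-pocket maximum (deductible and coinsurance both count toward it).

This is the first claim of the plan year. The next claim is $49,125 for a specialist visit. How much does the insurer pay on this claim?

$44,725

The full $1,000 deductible is still open; $1,000 of this bill applies to it.
The remaining $48,125 (= $49,125 − $1,000) moves to coinsurance.
Coinsurance: $48,125 × 20% = $9,625.
That puts the patient's cost at $1,000 + $9,625 = $10,625 before any cap.
Adding $10,625 to the $0 already spent would give $10,625, which exceeds the $4,400 cap; the patient pays just $4,400 − $0 = $4,400.
The plan picks up $49,125 − $4,400 = $44,725.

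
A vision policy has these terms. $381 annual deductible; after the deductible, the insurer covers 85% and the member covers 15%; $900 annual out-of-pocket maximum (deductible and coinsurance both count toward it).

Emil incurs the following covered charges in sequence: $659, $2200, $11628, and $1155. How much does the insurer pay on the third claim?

Claim 1 ($659): $381 finishes the deductible; $278 goes to coinsurance; 15% of $278 = $41.70. Cost to member: $422.70. OOP to date $422.70. Insurer: $659 − $422.70 = $236.30.
Claim 2 ($2200): 15% coinsurance on $2200 = $330. Member pays $330; OOP now $752.70. Plan pays $2200 − $330 = $1870.
Claim 3 ($11628): deductible met; 15% of $11628 = $1744.20. OOP would hit $2496.90 > $900, so the cap limits the member to $900 − $752.70 = $147.30. Plan pays $11628 − $147.30 = $11480.70.

$11480.70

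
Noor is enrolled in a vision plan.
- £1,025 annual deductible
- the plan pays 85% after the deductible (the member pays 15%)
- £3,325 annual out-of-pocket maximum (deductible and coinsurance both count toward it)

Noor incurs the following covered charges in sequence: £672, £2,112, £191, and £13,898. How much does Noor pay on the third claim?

Bill 1, £672: all of it applies to the deductible. Cost to member: £672. OOP to date £672.
Bill 2, £2,112: deductible takes £353, £1,759 remains; 15% of £1,759 = £263.85. Member owes £616.85 (running OOP £1,288.85).
Bill 3, £191: deductible met; 15% of £191 = £28.65. Cost to member: £28.65. OOP to date £1,317.50.

£28.65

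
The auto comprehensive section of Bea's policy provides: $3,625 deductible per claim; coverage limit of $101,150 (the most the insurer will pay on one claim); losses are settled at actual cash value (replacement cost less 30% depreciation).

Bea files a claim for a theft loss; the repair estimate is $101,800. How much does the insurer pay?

At 30% depreciation, ACV = $101,800 − $30,540 = $71,260.
Subtract the deductible: $71,260 − $3,625 = $67,635.
$67,635 is within the $101,150 limit, so the insurer pays $67,635.

$67,635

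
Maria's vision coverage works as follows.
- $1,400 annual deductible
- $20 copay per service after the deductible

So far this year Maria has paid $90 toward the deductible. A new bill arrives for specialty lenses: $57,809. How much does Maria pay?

$1,330

Deductible still to meet: $1,400 − $90 = $1,310.
After the $1,310 deductible portion, $57,809 − $1,310 = $56,499 is subject to the copay.
Copay on this service: $20.
That puts the member's cost at $1,310 + $20 = $1,330.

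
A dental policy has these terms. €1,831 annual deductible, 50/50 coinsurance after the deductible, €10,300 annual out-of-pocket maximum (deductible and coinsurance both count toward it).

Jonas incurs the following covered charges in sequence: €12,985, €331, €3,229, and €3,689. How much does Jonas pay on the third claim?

€1,614.50

Claim 1 — €12,985: deductible takes €1,831, €11,154 remains; 50% of €11,154 = €5,577. Patient pays €7,408; OOP now €7,408.
Claim 2 — €331: 50% coinsurance on €331 = €165.50. Patient owes €165.50 (running OOP €7,573.50).
Claim 3 — €3,229: 50% coinsurance on €3,229 = €1,614.50. Patient pays €1,614.50; OOP now €9,188.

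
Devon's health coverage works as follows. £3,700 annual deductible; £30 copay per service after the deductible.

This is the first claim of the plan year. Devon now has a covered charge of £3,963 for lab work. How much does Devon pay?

£3,730

Nothing has been paid toward the £3,700 deductible, so the first £3,700 of this charge is applied there.
That leaves £3,963 − £3,700 = £263 for the copay.
Copay on this service: £30.
Patient responsibility: £3,700 + £30 = £3,730.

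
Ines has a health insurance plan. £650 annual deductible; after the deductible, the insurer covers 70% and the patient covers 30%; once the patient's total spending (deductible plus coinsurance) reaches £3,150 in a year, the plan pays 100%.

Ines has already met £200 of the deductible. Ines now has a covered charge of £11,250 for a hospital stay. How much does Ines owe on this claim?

£2,950

Remaining deductible: £650 − £200 = £450.
The remaining £10,800 (= £11,250 − £450) moves to coinsurance.
30% of £10,800 = £3,240 falls to the patient.
So the patient owes £450 + £3,240 = £3,690 before any cap.
Year-to-date out-of-pocket would reach £200 + £3,690 = £3,890, above the £3,150 maximum, so the patient pays only £3,150 − £200 = £2,950.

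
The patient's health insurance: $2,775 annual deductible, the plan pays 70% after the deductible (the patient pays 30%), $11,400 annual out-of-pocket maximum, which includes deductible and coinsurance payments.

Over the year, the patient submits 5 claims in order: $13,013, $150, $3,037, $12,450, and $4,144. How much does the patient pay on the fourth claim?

#1 ($13,013): $2,775 to deductible, leaving $10,238; coinsurance $10,238 × 30% = $3,071.40. Patient owes $5,846.40 (running OOP $5,846.40).
#2 ($150): 30% coinsurance on $150 = $45. Patient owes $45 (running OOP $5,891.40).
#3 ($3,037): deductible met; 30% of $3,037 = $911.10. Patient owes $911.10 (running OOP $6,802.50).
#4 ($12,450): 30% coinsurance on $12,450 = $3,735. Patient pays $3,735; OOP now $10,537.50.

$3,735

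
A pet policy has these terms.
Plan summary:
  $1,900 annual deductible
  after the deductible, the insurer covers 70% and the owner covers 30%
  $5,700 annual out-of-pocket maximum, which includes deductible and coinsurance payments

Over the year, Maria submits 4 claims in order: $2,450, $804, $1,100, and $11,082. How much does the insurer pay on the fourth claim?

$8,018.20

Claim 1 ($2,450): $1,900 finishes the deductible; $550 goes to coinsurance; 30% of $550 = $165. Owner owes $2,065 (running OOP $2,065). Insurer: $2,450 − $2,065 = $385.
Claim 2 ($804): 30% coinsurance on $804 = $241.20. Owner pays $241.20; OOP now $2,306.20. Plan pays $804 − $241.20 = $562.80.
Claim 3 ($1,100): 30% coinsurance on $1,100 = $330. Owner owes $330 (running OOP $2,636.20). Plan pays $1,100 − $330 = $770.
Claim 4 ($11,082): deductible met; 30% of $11,082 = $3,324.60. That would push OOP to $5,960.80, over the $5,700 cap, so owner pays $5,700 − $2,636.20 = $3,063.80. Plan pays $11,082 − $3,063.80 = $8,018.20.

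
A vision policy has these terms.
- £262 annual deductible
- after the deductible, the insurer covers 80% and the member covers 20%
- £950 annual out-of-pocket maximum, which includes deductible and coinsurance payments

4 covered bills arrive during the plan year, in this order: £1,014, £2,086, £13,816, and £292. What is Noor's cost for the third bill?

#1 (£1,014): £262 finishes the deductible; £752 goes to coinsurance; coinsurance £752 × 20% = £150.40. Cost to member: £412.40. OOP to date £412.40.
#2 (£2,086): deductible met; 20% of £2,086 = £417.20. Cost to member: £417.20. OOP to date £829.60.
#3 (£13,816): deductible already satisfied, so member's share is 20% × £13,816 = £2,763.20. OOP would hit £3,592.80 > £950, so the cap limits the member to £950 − £829.60 = £120.40.

£120.40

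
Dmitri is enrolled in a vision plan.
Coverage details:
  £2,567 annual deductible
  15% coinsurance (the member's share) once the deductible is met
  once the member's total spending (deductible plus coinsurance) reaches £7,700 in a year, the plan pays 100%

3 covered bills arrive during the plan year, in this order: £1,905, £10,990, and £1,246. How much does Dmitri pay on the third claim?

Bill 1, £1,905: entire amount goes to the deductible. Member pays £1,905; OOP now £1,905.
Bill 2, £10,990: £662 to deductible, leaving £10,328; coinsurance £10,328 × 15% = £1,549.20. Member pays £2,211.20; OOP now £4,116.20.
Bill 3, £1,246: deductible already satisfied, so member's share is 15% × £1,246 = £186.90. Member pays £186.90; OOP now £4,303.10.

£186.90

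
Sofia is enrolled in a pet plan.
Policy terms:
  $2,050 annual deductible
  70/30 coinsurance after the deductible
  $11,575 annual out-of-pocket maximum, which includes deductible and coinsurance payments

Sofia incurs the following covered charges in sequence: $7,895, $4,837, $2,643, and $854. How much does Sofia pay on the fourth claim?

$256.20

Claim 1 — $7,895: deductible takes $2,050, $5,845 remains; coinsurance $5,845 × 30% = $1,753.50. Owner owes $3,803.50 (running OOP $3,803.50).
Claim 2 — $4,837: 30% coinsurance on $4,837 = $1,451.10. Owner owes $1,451.10 (running OOP $5,254.60).
Claim 3 — $2,643: deductible met; 30% of $2,643 = $792.90. Owner owes $792.90 (running OOP $6,047.50).
Claim 4 — $854: deductible already satisfied, so owner's share is 30% × $854 = $256.20. Owner owes $256.20 (running OOP $6,303.70).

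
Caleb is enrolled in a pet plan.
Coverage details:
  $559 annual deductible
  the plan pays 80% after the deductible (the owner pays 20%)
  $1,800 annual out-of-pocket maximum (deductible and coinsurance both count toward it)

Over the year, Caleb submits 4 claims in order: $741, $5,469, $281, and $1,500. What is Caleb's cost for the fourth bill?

Claim 1 — $741: $559 finishes the deductible; $182 goes to coinsurance; coinsurance $182 × 20% = $36.40. Owner pays $595.40; OOP now $595.40.
Claim 2 — $5,469: 20% coinsurance on $5,469 = $1,093.80. Owner owes $1,093.80 (running OOP $1,689.20).
Claim 3 — $281: 20% coinsurance on $281 = $56.20. Cost to owner: $56.20. OOP to date $1,745.40.
Claim 4 — $1,500: deductible already satisfied, so owner's share is 20% × $1,500 = $300. Adding that to $1,745.40 gives $2,045.40, past the $1,800 cap; owner pays only $1,800 − $1,745.40 = $54.60.

$54.60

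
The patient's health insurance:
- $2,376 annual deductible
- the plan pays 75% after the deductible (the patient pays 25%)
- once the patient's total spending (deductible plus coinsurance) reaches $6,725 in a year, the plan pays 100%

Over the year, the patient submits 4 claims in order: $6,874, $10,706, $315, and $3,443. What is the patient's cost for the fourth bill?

#1 ($6,874): deductible takes $2,376, $4,498 remains; patient's 25% is $1,124.50. Cost to patient: $3,500.50. OOP to date $3,500.50.
#2 ($10,706): deductible met; 25% of $10,706 = $2,676.50. Patient pays $2,676.50; OOP now $6,177.
#3 ($315): 25% coinsurance on $315 = $78.75. Cost to patient: $78.75. OOP to date $6,255.75.
#4 ($3,443): 25% coinsurance on $3,443 = $860.75. Adding that to $6,255.75 gives $7,116.50, past the $6,725 cap; patient pays only $6,725 − $6,255.75 = $469.25.

$469.25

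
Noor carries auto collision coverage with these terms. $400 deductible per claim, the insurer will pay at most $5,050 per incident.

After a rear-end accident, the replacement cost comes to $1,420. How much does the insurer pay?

Subtract the deductible: $1,420 − $400 = $1,020.
$1,020 ≤ $5,050, so the limit doesn't bind; insurer pays $1,020.

$1,020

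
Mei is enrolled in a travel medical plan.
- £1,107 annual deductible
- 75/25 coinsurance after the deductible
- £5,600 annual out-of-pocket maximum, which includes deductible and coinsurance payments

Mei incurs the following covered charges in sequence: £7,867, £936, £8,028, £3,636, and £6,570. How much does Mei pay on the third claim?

£2,007

#1 (£7,867): £1,107 to deductible, leaving £6,760; coinsurance £6,760 × 25% = £1,690. Traveler pays £2,797; OOP now £2,797.
#2 (£936): deductible already satisfied, so traveler's share is 25% × £936 = £234. Traveler owes £234 (running OOP £3,031).
#3 (£8,028): deductible already satisfied, so traveler's share is 25% × £8,028 = £2,007. Traveler owes £2,007 (running OOP £5,038).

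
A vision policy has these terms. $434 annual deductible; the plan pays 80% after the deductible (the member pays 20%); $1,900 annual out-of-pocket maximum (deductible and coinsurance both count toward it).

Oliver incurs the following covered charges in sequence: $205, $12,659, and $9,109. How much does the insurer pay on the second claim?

$10,964

Claim 1 ($205): entire amount goes to the deductible. Member owes $205 (running OOP $205). Plan pays $205 − $205 = $0.
Claim 2 ($12,659): $229 finishes the deductible; $12,430 goes to coinsurance; coinsurance $12,430 × 20% = $2,486. Claim cost before the cap: $229 + $2,486 = $2,715. Adding that to $205 gives $2,920, past the $1,900 cap; member pays only $1,900 − $205 = $1,695. Plan pays $12,659 − $1,695 = $10,964.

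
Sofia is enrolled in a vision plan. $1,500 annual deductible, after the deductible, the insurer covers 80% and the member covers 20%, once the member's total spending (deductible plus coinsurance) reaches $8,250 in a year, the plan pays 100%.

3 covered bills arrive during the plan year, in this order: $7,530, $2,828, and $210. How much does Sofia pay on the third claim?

Bill 1, $7,530: $1,500 to deductible, leaving $6,030; coinsurance $6,030 × 20% = $1,206. Cost to member: $2,706. OOP to date $2,706.
Bill 2, $2,828: 20% coinsurance on $2,828 = $565.60. Member owes $565.60 (running OOP $3,271.60).
Bill 3, $210: deductible already satisfied, so member's share is 20% × $210 = $42. Cost to member: $42. OOP to date $3,313.60.

$42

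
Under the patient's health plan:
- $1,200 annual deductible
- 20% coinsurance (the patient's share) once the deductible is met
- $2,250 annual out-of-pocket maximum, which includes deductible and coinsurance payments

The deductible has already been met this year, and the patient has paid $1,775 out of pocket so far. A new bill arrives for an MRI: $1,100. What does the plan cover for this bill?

$880

The deductible is already satisfied, so the full bill goes to coinsurance.
Patient's 20% share of $1,100 is $220.
Total out-of-pocket so far would be $1,775 + $220 = $1,995, below the $2,250 cap — no reduction.
The insurer covers the remainder: $1,100 − $220 = $880.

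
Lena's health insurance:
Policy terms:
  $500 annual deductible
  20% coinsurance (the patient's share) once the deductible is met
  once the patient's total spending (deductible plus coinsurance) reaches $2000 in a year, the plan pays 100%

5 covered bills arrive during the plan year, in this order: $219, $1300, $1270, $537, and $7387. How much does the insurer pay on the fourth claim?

$429.60

Bill 1, $219: fully absorbed by the deductible. Patient pays $219; OOP now $219. Plan pays $219 − $219 = $0.
Bill 2, $1300: deductible takes $281, $1019 remains; coinsurance $1019 × 20% = $203.80. Cost to patient: $484.80. OOP to date $703.80. Insurer: $1300 − $484.80 = $815.20.
Bill 3, $1270: deductible already satisfied, so patient's share is 20% × $1270 = $254. Patient pays $254; OOP now $957.80. Plan pays $1270 − $254 = $1016.
Bill 4, $537: deductible met; 20% of $537 = $107.40. Cost to patient: $107.40. OOP to date $1065.20. Plan pays $537 − $107.40 = $429.60.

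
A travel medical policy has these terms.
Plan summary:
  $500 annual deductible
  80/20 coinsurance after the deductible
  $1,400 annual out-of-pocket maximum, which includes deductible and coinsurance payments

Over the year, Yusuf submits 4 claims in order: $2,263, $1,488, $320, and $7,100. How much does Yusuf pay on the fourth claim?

Bill 1, $2,263: $500 finishes the deductible; $1,763 goes to coinsurance; coinsurance $1,763 × 20% = $352.60. Cost to traveler: $852.60. OOP to date $852.60.
Bill 2, $1,488: 20% coinsurance on $1,488 = $297.60. Cost to traveler: $297.60. OOP to date $1,150.20.
Bill 3, $320: 20% coinsurance on $320 = $64. Cost to traveler: $64. OOP to date $1,214.20.
Bill 4, $7,100: 20% coinsurance on $7,100 = $1,420. That would push OOP to $2,634.20, over the $1,400 cap, so traveler pays $1,400 − $1,214.20 = $185.80.

$185.80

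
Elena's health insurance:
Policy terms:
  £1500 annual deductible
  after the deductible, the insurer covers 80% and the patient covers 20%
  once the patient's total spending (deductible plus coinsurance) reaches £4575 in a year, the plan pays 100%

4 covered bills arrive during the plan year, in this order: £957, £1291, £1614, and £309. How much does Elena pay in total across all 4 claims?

#1 (£957): entire amount goes to the deductible. Patient owes £957 (running OOP £957).
#2 (£1291): £543 to deductible, leaving £748; 20% of £748 = £149.60. Patient owes £692.60 (running OOP £1649.60).
#3 (£1614): 20% coinsurance on £1614 = £322.80. Patient pays £322.80; OOP now £1972.40.
#4 (£309): deductible met; 20% of £309 = £61.80. Patient pays £61.80; OOP now £2034.20.
Total paid by the patient: £957 + £692.60 + £322.80 + £61.80 = £2034.20.

£2034.20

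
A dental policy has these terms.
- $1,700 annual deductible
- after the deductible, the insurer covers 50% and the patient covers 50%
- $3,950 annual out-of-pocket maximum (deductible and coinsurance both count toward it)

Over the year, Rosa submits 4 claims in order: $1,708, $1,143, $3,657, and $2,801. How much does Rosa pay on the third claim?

Claim 1 ($1,708): $1,700 to deductible, leaving $8; patient's 50% is $4. Patient pays $1,704; OOP now $1,704.
Claim 2 ($1,143): 50% coinsurance on $1,143 = $571.50. Cost to patient: $571.50. OOP to date $2,275.50.
Claim 3 ($3,657): deductible already satisfied, so patient's share is 50% × $3,657 = $1,828.50. Adding that to $2,275.50 gives $4,104, past the $3,950 cap; patient pays only $3,950 − $2,275.50 = $1,674.50.

$1,674.50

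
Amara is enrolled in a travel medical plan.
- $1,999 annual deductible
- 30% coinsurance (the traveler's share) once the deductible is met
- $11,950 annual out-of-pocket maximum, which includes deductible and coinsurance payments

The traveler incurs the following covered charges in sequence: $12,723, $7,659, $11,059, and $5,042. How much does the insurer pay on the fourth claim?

$3,923.60

Claim 1 — $12,723: $1,999 to deductible, leaving $10,724; 30% of $10,724 = $3,217.20. Traveler pays $5,216.20; OOP now $5,216.20. Plan pays $12,723 − $5,216.20 = $7,506.80.
Claim 2 — $7,659: deductible met; 30% of $7,659 = $2,297.70. Traveler owes $2,297.70 (running OOP $7,513.90). Plan pays $7,659 − $2,297.70 = $5,361.30.
Claim 3 — $11,059: deductible met; 30% of $11,059 = $3,317.70. Cost to traveler: $3,317.70. OOP to date $10,831.60. Plan pays $11,059 − $3,317.70 = $7,741.30.
Claim 4 — $5,042: deductible met; 30% of $5,042 = $1,512.60. Adding that to $10,831.60 gives $12,344.20, past the $11,950 cap; traveler pays only $11,950 − $10,831.60 = $1,118.40. Plan pays $5,042 − $1,118.40 = $3,923.60.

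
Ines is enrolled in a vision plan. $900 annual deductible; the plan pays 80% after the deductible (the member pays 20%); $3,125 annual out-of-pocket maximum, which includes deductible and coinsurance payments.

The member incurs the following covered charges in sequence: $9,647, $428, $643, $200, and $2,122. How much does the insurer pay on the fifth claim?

Bill 1, $9,647: $900 finishes the deductible; $8,747 goes to coinsurance; member's 20% is $1,749.40. Member owes $2,649.40 (running OOP $2,649.40). Insurer: $9,647 − $2,649.40 = $6,997.60.
Bill 2, $428: deductible met; 20% of $428 = $85.60. Member pays $85.60; OOP now $2,735. Plan pays $428 − $85.60 = $342.40.
Bill 3, $643: 20% coinsurance on $643 = $128.60. Member pays $128.60; OOP now $2,863.60. Plan pays $643 − $128.60 = $514.40.
Bill 4, $200: 20% coinsurance on $200 = $40. Cost to member: $40. OOP to date $2,903.60. Insurer: $200 − $40 = $160.
Bill 5, $2,122: 20% coinsurance on $2,122 = $424.40. OOP would hit $3,328 > $3,125, so the cap limits the member to $3,125 − $2,903.60 = $221.40. Insurer: $2,122 − $221.40 = $1,900.60.

$1,900.60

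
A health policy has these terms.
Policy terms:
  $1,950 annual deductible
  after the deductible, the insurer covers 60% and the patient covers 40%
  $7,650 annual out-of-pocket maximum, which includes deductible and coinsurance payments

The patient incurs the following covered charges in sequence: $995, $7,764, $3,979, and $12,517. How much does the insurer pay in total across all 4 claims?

$17,605

#1 ($995): fully absorbed by the deductible. Cost to patient: $995. OOP to date $995. Insurer: $995 − $995 = $0.
#2 ($7,764): deductible takes $955, $6,809 remains; coinsurance $6,809 × 40% = $2,723.60. Patient pays $3,678.60; OOP now $4,673.60. Insurer: $7,764 − $3,678.60 = $4,085.40.
#3 ($3,979): deductible already satisfied, so patient's share is 40% × $3,979 = $1,591.60. Patient pays $1,591.60; OOP now $6,265.20. Plan pays $3,979 − $1,591.60 = $2,387.40.
#4 ($12,517): 40% coinsurance on $12,517 = $5,006.80. Adding that to $6,265.20 gives $11,272, past the $7,650 cap; patient pays only $7,650 − $6,265.20 = $1,384.80. Plan pays $12,517 − $1,384.80 = $11,132.20.
Insurer total: $0 + $4,085.40 + $2,387.40 + $11,132.20 = $17,605.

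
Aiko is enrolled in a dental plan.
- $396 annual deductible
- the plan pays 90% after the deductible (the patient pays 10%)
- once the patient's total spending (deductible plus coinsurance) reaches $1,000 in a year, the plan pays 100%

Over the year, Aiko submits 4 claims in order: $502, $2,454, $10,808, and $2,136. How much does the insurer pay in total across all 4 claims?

#1 ($502): $396 to deductible, leaving $106; patient's 10% is $10.60. Patient pays $406.60; OOP now $406.60. Insurer: $502 − $406.60 = $95.40.
#2 ($2,454): 10% coinsurance on $2,454 = $245.40. Patient pays $245.40; OOP now $652. Insurer: $2,454 − $245.40 = $2,208.60.
#3 ($10,808): deductible met; 10% of $10,808 = $1,080.80. OOP would hit $1,732.80 > $1,000, so the cap limits the patient to $1,000 − $652 = $348. Plan pays $10,808 − $348 = $10,460.
#4 ($2,136): deductible already satisfied, so patient's share is 10% × $2,136 = $213.60. OOP would hit $1,213.60 > $1,000, so the cap limits the patient to $1,000 − $1,000 = $0. Insurer: $2,136 − $0 = $2,136.
Insurer total = bills − patient's total = $15,900 − $1,000 = $14,900.

$14,900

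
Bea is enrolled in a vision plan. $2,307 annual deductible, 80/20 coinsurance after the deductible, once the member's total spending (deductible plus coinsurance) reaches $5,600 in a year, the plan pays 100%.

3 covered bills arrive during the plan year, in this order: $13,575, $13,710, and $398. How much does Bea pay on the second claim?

$1,039.40

Claim 1 — $13,575: $2,307 to deductible, leaving $11,268; coinsurance $11,268 × 20% = $2,253.60. Cost to member: $4,560.60. OOP to date $4,560.60.
Claim 2 — $13,710: deductible met; 20% of $13,710 = $2,742. That would push OOP to $7,302.60, over the $5,600 cap, so member pays $5,600 − $4,560.60 = $1,039.40.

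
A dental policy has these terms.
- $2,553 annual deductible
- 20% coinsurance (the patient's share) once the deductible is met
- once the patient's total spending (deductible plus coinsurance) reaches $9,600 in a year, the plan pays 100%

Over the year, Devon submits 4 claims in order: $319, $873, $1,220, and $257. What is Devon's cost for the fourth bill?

#1 ($319): fully absorbed by the deductible. Patient pays $319; OOP now $319.
#2 ($873): fully absorbed by the deductible. Cost to patient: $873. OOP to date $1,192.
#3 ($1,220): entire amount goes to the deductible. Cost to patient: $1,220. OOP to date $2,412.
#4 ($257): $141 finishes the deductible; $116 goes to coinsurance; patient's 20% is $23.20. Cost to patient: $164.20. OOP to date $2,576.20.

$164.20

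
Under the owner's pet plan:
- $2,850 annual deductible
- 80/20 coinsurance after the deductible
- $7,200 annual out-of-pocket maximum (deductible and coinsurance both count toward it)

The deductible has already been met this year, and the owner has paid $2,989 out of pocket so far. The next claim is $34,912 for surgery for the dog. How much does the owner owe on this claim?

$4,211

With the deductible met, the entire $34,912 is subject to coinsurance.
Owner's 20% share of $34,912 is $6,982.40.
Year-to-date out-of-pocket would reach $2,989 + $6,982.40 = $9,971.40, above the $7,200 maximum, so the owner pays only $7,200 − $2,989 = $4,211.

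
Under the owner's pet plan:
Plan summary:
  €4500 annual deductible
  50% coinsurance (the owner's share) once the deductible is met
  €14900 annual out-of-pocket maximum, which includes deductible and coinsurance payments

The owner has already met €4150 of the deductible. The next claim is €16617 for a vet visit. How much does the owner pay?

€8483.50

Deductible still to meet: €4500 − €4150 = €350.
After the €350 deductible portion, €16617 − €350 = €16267 is subject to coinsurance.
Coinsurance: €16267 × 50% = €8133.50.
Owner responsibility before any cap: €350 + €8133.50 = €8483.50.
Total out-of-pocket so far would be €4150 + €8483.50 = €12633.50, below the €14900 cap — no reduction.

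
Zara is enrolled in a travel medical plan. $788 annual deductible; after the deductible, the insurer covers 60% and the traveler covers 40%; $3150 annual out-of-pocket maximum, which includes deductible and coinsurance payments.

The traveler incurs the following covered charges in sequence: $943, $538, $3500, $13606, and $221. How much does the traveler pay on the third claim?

$1400

Claim 1 ($943): $788 to deductible, leaving $155; coinsurance $155 × 40% = $62. Traveler owes $850 (running OOP $850).
Claim 2 ($538): deductible met; 40% of $538 = $215.20. Traveler pays $215.20; OOP now $1065.20.
Claim 3 ($3500): deductible already satisfied, so traveler's share is 40% × $3500 = $1400. Traveler pays $1400; OOP now $2465.20.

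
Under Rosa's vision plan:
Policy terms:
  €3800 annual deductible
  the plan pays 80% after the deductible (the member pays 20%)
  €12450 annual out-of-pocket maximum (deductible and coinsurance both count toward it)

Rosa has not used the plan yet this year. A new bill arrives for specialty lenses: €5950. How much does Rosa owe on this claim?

€4230

Deductible not yet touched, so the first €3800 of the bill goes to the deductible.
After the €3800 deductible portion, €5950 − €3800 = €2150 is subject to coinsurance.
20% of €2150 = €430 falls to the member.
Member responsibility before any cap: €3800 + €430 = €4230.
Cumulative spending €0 + €4230 = €4230 stays under the €12450 maximum.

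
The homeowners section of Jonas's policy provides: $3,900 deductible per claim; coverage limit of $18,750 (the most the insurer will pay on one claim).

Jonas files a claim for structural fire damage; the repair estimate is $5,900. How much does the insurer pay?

Subtract the deductible: $5,900 − $3,900 = $2,000.
$2,000 is within the $18,750 limit, so the insurer pays $2,000.

$2,000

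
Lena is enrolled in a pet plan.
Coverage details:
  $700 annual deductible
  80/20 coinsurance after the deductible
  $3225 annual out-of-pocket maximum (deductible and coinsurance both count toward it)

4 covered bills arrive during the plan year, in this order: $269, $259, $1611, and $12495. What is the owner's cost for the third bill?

$459.80

#1 ($269): fully absorbed by the deductible. Owner owes $269 (running OOP $269).
#2 ($259): fully absorbed by the deductible. Owner owes $259 (running OOP $528).
#3 ($1611): $172 finishes the deductible; $1439 goes to coinsurance; coinsurance $1439 × 20% = $287.80. Cost to owner: $459.80. OOP to date $987.80.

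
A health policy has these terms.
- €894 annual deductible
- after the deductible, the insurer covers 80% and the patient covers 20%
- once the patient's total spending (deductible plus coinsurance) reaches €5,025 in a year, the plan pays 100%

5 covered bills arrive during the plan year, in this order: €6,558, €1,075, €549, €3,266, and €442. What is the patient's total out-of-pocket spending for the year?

#1 (€6,558): deductible takes €894, €5,664 remains; 20% of €5,664 = €1,132.80. Cost to patient: €2,026.80. OOP to date €2,026.80.
#2 (€1,075): deductible already satisfied, so patient's share is 20% × €1,075 = €215. Patient pays €215; OOP now €2,241.80.
#3 (€549): deductible already satisfied, so patient's share is 20% × €549 = €109.80. Cost to patient: €109.80. OOP to date €2,351.60.
#4 (€3,266): deductible already satisfied, so patient's share is 20% × €3,266 = €653.20. Patient pays €653.20; OOP now €3,004.80.
#5 (€442): 20% coinsurance on €442 = €88.40. Patient pays €88.40; OOP now €3,093.20.
Summing the patient's payments: €2,026.80 + €215 + €109.80 + €653.20 + €88.40 = €3,093.20.

€3,093.20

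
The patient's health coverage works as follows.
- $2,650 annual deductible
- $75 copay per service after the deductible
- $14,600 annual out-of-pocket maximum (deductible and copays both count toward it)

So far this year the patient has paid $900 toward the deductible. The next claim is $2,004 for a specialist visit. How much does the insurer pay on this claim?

Remaining deductible: $2,650 − $900 = $1,750.
That leaves $2,004 − $1,750 = $254 for the copay.
Copay on this service: $75.
Patient responsibility before any cap: $1,750 + $75 = $1,825.
Cumulative spending $900 + $1,825 = $2,725 stays under the $14,600 maximum.
Insurer pays the balance: $2,004 − $1,825 = $179.

$179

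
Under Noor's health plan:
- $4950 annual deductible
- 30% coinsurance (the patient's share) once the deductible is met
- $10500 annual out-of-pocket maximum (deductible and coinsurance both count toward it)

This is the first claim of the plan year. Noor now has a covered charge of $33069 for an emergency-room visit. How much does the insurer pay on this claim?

The full $4950 deductible is still open; $4950 of this bill applies to it.
After the $4950 deductible portion, $33069 − $4950 = $28119 is subject to coinsurance.
Coinsurance: $28119 × 30% = $8435.70.
That puts the patient's cost at $4950 + $8435.70 = $13385.70 before any cap.
Adding $13385.70 to the $0 already spent would give $13385.70, which exceeds the $10500 cap; the patient pays just $10500 − $0 = $10500.
The insurer covers the remainder: $33069 − $10500 = $22569.

$22569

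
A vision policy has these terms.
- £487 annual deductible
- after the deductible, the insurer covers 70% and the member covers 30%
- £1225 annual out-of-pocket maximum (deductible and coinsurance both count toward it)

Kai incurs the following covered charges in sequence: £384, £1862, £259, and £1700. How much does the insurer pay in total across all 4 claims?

Bill 1, £384: fully absorbed by the deductible. Member owes £384 (running OOP £384). Plan pays £384 − £384 = £0.
Bill 2, £1862: £103 to deductible, leaving £1759; coinsurance £1759 × 30% = £527.70. Member owes £630.70 (running OOP £1014.70). Plan pays £1862 − £630.70 = £1231.30.
Bill 3, £259: deductible met; 30% of £259 = £77.70. Member pays £77.70; OOP now £1092.40. Insurer: £259 − £77.70 = £181.30.
Bill 4, £1700: deductible met; 30% of £1700 = £510. Adding that to £1092.40 gives £1602.40, past the £1225 cap; member pays only £1225 − £1092.40 = £132.60. Insurer: £1700 − £132.60 = £1567.40.
Insurer total = bills − member's total = £4205 − £1225 = £2980.

£2980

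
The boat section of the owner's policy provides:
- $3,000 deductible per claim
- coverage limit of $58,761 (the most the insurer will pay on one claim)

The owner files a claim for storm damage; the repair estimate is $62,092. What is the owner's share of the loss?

$3,331

After the deductible, $62,092 − $3,000 = $59,092 remains.
The $58,761 per-incident cap binds; insurer pays $58,761.
Owner's share is the uncovered remainder: $62,092 − $58,761 = $3,331.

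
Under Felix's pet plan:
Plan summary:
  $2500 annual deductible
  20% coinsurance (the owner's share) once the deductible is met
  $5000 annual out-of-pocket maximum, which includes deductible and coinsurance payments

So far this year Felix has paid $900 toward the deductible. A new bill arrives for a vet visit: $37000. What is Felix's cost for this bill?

$4100

Remaining deductible: $2500 − $900 = $1600.
The remaining $35400 (= $37000 − $1600) moves to coinsurance.
Coinsurance: $35400 × 20% = $7080.
So the owner owes $1600 + $7080 = $8680 before any cap.
Adding $8680 to the $900 already spent would give $9580, which exceeds the $5000 cap; the owner pays just $5000 − $900 = $4100.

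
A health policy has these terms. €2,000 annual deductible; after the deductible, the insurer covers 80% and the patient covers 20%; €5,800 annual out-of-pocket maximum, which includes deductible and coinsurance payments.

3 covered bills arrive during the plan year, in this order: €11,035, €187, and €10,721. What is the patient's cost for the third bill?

€1,955.60

Bill 1, €11,035: deductible takes €2,000, €9,035 remains; 20% of €9,035 = €1,807. Patient pays €3,807; OOP now €3,807.
Bill 2, €187: deductible met; 20% of €187 = €37.40. Patient pays €37.40; OOP now €3,844.40.
Bill 3, €10,721: deductible met; 20% of €10,721 = €2,144.20. OOP would hit €5,988.60 > €5,800, so the cap limits the patient to €5,800 − €3,844.40 = €1,955.60.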